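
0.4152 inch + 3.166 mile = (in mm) 5.095e+06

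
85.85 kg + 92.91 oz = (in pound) 195.1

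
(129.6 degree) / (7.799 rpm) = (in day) 3.206e-05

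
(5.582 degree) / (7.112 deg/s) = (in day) 9.084e-06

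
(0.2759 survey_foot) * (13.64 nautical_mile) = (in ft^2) 2.287e+04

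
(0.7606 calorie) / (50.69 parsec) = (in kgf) 2.075e-19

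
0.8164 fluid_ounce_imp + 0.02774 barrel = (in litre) 4.434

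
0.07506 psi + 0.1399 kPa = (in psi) 0.09535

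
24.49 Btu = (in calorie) 6176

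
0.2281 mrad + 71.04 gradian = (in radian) 1.116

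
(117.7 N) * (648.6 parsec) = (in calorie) 5.63e+20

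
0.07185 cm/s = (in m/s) 0.0007185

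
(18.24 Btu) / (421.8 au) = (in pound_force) 6.856e-11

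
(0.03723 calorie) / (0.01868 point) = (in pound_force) 5314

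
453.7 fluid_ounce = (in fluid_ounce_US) 453.7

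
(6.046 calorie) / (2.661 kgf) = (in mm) 969.4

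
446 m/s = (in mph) 997.7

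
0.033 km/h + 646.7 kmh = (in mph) 401.9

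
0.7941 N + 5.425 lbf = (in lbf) 5.604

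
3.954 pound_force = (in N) 17.59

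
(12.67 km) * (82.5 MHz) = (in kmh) 3.763e+12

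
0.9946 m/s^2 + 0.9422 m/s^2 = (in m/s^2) 1.937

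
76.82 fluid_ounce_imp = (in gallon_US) 0.5766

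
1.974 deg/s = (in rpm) 0.329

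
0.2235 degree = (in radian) 0.003901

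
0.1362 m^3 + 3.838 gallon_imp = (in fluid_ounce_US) 5195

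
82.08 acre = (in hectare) 33.22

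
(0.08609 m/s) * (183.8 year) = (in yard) 5.457e+08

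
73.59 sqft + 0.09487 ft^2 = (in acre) 0.001692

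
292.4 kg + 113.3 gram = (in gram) 2.925e+05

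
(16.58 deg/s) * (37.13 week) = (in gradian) 4.137e+08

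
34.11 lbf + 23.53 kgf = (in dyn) 3.825e+07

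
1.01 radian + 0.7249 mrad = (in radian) 1.011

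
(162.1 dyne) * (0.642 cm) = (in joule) 1.041e-05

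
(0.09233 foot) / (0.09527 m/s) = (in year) 9.367e-09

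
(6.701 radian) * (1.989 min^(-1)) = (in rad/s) 0.2221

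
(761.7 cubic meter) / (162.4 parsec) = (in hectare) 1.52e-20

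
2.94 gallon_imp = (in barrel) 0.08407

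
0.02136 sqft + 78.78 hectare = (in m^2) 7.878e+05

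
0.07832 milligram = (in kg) 7.832e-08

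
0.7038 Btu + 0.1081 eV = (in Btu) 0.7038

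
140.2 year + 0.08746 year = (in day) 5.12e+04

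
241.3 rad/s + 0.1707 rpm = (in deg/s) 1.383e+04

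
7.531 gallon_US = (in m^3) 0.02851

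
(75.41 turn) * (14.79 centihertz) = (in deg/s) 4015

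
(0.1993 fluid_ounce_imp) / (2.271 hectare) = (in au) 1.667e-21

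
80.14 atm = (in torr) 6.091e+04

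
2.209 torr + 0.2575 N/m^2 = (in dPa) 2948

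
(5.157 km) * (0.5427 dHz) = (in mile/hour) 626.1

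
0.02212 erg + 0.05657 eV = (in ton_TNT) 5.287e-19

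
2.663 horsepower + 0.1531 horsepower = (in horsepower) 2.816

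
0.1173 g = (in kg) 0.0001173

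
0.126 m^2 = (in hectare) 1.26e-05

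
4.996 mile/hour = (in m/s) 2.233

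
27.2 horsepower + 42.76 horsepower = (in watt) 5.217e+04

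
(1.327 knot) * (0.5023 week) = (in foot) 6.804e+05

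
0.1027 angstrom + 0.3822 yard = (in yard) 0.3822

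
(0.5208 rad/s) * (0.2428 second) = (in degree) 7.245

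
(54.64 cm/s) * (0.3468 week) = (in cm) 1.146e+07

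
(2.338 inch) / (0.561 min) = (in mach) 5.181e-06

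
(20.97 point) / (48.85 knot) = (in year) 9.334e-12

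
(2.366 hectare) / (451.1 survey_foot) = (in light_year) 1.819e-14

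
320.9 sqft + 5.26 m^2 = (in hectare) 0.003507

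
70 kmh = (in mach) 0.05711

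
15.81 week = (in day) 110.7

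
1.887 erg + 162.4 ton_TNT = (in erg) 6.795e+18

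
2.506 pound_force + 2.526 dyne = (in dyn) 1.115e+06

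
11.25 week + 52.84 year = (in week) 2766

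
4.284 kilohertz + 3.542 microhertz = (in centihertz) 4.284e+05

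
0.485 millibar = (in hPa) 0.485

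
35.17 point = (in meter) 0.01241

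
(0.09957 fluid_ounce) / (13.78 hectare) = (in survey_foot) 7.011e-11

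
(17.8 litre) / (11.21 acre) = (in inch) 1.545e-05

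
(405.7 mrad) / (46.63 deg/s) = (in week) 8.242e-07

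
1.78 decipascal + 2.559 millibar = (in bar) 0.002561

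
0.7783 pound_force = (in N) 3.462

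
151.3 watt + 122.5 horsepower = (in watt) 9.15e+04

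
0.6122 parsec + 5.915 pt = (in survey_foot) 6.198e+16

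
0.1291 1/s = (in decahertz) 0.01291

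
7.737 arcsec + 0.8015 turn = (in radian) 5.036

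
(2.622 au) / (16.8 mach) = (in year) 2.174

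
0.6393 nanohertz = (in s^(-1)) 6.393e-10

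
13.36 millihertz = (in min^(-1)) 0.8016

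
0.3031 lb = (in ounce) 4.85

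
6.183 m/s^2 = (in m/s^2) 6.183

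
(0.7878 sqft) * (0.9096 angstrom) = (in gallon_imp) 1.464e-09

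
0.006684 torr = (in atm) 8.795e-06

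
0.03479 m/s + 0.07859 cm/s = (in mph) 0.07958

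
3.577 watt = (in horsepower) 0.004797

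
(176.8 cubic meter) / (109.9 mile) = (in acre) 2.47e-07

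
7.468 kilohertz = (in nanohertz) 7.468e+12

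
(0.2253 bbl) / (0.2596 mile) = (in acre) 2.119e-08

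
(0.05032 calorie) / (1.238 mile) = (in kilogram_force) 1.078e-05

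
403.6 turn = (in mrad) 2.536e+06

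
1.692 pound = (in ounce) 27.07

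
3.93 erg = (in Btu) 3.725e-10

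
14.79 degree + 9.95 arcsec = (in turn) 0.04109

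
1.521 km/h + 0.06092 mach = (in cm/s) 2117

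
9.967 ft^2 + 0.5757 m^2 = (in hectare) 0.0001502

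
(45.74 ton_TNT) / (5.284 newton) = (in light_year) 3.828e-06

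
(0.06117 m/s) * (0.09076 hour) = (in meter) 19.99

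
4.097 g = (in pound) 0.009032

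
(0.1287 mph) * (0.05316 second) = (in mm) 3.059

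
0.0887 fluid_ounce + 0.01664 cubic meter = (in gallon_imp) 3.661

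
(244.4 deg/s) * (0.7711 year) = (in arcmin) 3.566e+11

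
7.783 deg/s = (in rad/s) 0.1358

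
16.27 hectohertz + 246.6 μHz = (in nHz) 1.627e+12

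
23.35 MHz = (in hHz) 2.335e+05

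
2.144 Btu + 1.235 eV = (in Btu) 2.144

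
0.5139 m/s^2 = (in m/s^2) 0.5139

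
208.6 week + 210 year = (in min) 1.125e+08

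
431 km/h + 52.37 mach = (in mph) 4.016e+04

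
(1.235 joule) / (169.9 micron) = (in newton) 7269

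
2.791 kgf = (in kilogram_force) 2.791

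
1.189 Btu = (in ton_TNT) 2.998e-07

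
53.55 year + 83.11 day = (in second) 1.696e+09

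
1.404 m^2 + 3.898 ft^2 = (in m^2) 1.766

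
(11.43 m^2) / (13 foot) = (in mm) 2885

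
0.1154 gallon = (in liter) 0.4368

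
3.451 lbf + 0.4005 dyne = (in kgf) 1.565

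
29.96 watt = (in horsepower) 0.04018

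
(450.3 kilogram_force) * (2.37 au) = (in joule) 1.566e+15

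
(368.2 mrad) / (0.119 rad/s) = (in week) 5.116e-06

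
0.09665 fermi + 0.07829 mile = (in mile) 0.07829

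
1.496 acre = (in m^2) 6054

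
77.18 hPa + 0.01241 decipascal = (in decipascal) 7.718e+04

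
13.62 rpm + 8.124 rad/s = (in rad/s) 9.55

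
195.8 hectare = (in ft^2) 2.108e+07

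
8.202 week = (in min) 8.268e+04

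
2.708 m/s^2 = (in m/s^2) 2.708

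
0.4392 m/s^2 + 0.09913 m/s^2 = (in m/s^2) 0.5383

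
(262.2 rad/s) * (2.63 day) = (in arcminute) 2.048e+11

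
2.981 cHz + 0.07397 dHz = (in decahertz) 0.003721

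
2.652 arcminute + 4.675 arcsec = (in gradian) 0.05055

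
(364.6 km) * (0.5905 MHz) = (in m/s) 2.153e+11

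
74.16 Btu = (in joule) 7.824e+04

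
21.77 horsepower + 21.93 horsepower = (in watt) 3.259e+04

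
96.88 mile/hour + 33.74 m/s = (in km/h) 277.4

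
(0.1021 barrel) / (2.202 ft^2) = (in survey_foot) 0.2603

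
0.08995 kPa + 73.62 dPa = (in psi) 0.01411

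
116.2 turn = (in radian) 730.1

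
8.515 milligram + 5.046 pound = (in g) 2289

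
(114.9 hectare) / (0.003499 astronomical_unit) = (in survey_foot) 0.007202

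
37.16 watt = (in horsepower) 0.04983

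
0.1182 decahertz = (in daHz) 0.1182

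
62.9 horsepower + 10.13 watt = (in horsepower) 62.91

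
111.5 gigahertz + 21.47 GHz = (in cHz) 1.33e+13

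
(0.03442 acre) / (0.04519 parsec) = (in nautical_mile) 5.394e-17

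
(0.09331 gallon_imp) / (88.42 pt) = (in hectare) 1.36e-06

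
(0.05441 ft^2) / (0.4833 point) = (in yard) 32.42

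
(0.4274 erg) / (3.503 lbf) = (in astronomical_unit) 1.834e-20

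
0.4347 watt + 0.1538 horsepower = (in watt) 115.1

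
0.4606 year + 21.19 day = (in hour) 4543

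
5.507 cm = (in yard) 0.06023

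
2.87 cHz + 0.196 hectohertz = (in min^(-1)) 1178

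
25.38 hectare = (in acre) 62.72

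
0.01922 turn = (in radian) 0.1208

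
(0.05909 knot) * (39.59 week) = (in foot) 2.388e+06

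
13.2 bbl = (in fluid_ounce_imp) 7.386e+04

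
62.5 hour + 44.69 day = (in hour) 1135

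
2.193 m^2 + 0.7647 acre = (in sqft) 3.333e+04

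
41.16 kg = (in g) 4.116e+04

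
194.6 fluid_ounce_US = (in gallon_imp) 1.266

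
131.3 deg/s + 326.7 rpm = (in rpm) 348.6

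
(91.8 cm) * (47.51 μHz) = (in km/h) 0.000157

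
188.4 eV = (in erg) 3.019e-10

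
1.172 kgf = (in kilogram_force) 1.172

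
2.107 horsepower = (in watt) 1571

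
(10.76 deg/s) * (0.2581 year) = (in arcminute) 5.255e+09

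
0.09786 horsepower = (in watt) 72.97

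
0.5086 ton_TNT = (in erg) 2.128e+16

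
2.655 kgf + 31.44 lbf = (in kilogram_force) 16.92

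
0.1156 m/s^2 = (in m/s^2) 0.1156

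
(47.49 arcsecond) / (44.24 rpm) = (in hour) 1.38e-08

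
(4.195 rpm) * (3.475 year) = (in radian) 4.814e+07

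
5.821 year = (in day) 2125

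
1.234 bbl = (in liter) 196.2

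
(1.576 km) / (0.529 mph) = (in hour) 1.851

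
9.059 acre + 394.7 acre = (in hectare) 163.4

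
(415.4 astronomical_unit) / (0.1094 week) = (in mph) 2.101e+09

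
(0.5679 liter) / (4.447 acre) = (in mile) 1.961e-11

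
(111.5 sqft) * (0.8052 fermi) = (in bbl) 5.246e-14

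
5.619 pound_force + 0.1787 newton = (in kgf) 2.567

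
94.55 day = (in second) 8.169e+06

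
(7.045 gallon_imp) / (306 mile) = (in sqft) 7e-07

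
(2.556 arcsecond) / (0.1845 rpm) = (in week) 1.06e-09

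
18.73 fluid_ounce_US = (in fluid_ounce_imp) 19.49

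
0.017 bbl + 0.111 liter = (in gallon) 0.7433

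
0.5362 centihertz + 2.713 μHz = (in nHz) 5.365e+06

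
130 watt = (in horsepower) 0.1743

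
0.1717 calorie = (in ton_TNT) 1.717e-10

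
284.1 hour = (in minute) 1.705e+04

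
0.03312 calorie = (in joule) 0.1386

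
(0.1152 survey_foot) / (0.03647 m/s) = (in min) 0.01605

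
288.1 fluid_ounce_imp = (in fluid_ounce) 276.8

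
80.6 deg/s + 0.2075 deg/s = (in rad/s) 1.41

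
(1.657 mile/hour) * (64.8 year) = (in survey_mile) 9.406e+05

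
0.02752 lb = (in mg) 1.248e+04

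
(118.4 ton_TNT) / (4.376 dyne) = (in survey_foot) 3.714e+16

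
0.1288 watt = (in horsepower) 0.0001727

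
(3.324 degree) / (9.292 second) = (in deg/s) 0.3577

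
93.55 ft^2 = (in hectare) 0.0008691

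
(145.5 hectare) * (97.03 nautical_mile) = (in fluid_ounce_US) 8.841e+15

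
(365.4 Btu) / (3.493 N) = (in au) 7.378e-07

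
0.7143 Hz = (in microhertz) 7.143e+05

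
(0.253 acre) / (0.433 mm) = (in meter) 2.365e+06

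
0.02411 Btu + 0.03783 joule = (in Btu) 0.02415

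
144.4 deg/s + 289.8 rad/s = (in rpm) 2791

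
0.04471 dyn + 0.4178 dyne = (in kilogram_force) 4.716e-07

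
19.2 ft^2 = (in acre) 0.0004408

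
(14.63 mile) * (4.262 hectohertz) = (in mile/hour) 2.245e+07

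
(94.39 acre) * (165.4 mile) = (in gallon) 2.686e+13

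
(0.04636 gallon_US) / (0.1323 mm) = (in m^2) 1.326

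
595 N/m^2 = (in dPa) 5950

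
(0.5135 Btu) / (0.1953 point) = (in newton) 7.863e+06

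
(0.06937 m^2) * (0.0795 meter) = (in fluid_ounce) 186.5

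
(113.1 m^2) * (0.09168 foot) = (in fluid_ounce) 1.069e+05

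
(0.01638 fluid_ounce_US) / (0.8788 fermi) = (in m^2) 5.512e+08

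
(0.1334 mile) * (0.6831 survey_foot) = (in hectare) 0.00447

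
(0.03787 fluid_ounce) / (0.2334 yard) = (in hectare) 5.248e-10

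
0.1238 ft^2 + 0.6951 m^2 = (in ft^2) 7.606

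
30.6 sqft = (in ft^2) 30.6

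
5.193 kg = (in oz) 183.2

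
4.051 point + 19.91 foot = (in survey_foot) 19.91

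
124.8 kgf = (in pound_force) 275.1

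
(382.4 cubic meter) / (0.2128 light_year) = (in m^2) 1.899e-13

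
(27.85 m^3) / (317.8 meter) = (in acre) 2.165e-05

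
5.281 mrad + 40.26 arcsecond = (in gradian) 0.3486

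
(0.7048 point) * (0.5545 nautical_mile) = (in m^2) 0.2553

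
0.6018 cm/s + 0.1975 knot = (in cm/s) 10.76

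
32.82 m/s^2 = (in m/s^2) 32.82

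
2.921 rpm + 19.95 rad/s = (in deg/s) 1161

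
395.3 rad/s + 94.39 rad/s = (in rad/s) 489.7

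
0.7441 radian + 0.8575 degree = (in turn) 0.1208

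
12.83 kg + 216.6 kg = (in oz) 8093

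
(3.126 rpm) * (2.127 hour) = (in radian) 2507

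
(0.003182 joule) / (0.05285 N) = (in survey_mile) 3.741e-05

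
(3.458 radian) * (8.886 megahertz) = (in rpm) 2.934e+08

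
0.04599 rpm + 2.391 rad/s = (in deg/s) 137.3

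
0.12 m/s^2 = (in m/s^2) 0.12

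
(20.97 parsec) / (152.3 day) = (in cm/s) 4.917e+12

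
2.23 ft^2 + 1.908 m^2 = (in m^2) 2.115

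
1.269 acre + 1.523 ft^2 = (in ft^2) 5.528e+04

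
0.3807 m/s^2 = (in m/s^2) 0.3807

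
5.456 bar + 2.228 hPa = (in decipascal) 5.458e+06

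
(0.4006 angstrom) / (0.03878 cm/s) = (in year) 3.276e-15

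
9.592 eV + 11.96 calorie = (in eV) 3.123e+20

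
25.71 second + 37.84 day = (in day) 37.84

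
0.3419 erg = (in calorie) 8.172e-09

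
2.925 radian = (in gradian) 186.2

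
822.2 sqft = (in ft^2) 822.2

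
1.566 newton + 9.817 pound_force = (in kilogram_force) 4.613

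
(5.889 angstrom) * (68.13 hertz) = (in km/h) 1.444e-07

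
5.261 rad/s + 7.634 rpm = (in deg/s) 347.2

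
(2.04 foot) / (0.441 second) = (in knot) 2.741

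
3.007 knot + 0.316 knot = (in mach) 0.005021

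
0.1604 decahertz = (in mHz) 1604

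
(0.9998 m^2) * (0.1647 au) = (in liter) 2.463e+13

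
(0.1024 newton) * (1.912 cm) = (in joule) 0.001958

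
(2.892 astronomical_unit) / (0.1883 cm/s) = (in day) 2.659e+09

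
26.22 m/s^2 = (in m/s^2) 26.22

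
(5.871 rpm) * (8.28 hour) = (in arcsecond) 3.78e+09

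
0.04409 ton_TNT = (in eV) 1.151e+27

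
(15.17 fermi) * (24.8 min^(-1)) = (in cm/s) 6.27e-13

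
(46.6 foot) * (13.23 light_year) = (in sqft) 1.914e+19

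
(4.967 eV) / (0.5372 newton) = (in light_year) 1.566e-34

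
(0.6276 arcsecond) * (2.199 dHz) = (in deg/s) 3.834e-05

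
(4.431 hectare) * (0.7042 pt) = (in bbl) 69.24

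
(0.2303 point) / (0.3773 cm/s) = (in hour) 5.981e-06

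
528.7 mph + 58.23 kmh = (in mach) 0.7416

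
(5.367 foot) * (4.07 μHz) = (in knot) 1.294e-05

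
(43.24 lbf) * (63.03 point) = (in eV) 2.669e+19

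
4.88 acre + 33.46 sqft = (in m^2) 1.975e+04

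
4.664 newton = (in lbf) 1.049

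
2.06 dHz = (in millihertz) 206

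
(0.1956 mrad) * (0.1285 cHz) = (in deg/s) 1.44e-05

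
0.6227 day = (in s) 5.38e+04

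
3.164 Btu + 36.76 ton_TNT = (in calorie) 3.676e+10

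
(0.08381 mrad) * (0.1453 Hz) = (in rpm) 0.0001163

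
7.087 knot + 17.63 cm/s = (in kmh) 13.76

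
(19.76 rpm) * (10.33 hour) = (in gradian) 4.899e+06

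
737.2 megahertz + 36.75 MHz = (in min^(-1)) 4.644e+10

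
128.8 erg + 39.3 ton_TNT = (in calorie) 3.93e+10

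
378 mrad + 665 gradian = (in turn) 1.723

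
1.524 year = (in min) 8.01e+05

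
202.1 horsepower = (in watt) 1.507e+05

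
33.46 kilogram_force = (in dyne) 3.281e+07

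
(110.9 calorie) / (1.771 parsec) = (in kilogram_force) 8.658e-16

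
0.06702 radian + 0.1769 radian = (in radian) 0.2439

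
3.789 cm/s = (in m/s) 0.03789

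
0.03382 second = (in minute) 0.0005637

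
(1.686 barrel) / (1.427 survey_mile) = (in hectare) 1.167e-08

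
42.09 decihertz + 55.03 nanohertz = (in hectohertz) 0.04209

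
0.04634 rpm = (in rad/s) 0.004853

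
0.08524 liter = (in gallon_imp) 0.01875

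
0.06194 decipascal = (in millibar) 6.194e-05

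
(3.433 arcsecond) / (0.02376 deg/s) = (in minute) 0.0006689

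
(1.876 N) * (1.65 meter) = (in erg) 3.095e+07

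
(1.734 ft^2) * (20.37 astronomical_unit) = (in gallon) 1.297e+14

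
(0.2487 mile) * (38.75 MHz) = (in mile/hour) 3.469e+10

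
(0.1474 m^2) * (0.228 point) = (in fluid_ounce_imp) 0.4173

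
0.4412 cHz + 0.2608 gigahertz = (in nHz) 2.608e+17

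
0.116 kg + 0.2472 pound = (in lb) 0.5029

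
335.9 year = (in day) 1.226e+05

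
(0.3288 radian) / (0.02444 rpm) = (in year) 4.074e-06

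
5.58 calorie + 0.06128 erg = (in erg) 2.335e+08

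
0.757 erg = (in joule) 7.57e-08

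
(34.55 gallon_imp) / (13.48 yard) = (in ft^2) 0.1372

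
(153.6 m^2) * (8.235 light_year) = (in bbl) 7.527e+19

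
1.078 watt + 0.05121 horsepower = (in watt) 39.27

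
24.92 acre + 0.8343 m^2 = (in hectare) 10.08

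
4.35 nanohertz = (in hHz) 4.35e-11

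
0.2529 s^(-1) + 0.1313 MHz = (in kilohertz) 131.3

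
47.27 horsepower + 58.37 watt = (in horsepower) 47.35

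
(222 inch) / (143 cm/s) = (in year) 1.25e-07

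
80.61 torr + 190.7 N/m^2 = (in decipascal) 1.094e+05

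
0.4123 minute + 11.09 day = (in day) 11.09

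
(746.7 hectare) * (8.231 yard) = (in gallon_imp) 1.236e+10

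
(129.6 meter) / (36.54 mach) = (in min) 0.0001736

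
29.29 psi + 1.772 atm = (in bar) 3.815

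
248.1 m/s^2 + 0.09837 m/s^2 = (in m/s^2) 248.2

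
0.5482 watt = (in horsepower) 0.0007351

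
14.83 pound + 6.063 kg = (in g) 1.279e+04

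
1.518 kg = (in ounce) 53.55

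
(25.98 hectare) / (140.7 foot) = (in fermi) 6.058e+18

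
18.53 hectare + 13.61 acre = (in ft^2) 2.587e+06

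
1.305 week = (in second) 7.893e+05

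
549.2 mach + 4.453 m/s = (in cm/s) 1.87e+07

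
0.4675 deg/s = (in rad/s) 0.008159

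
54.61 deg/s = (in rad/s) 0.9531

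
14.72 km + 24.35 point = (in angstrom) 1.472e+14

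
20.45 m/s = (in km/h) 73.62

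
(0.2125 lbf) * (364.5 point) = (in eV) 7.586e+17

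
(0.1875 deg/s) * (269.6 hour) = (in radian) 3176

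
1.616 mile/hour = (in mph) 1.616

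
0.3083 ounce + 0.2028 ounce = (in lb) 0.03194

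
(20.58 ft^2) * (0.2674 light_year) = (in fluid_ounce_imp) 1.702e+20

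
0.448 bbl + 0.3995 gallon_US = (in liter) 72.74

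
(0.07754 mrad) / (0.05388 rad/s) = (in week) 2.38e-09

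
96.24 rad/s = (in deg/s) 5514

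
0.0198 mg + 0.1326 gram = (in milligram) 132.6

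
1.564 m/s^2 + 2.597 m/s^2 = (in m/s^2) 4.161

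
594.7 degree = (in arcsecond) 2.141e+06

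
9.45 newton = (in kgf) 0.9636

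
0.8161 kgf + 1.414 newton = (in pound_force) 2.117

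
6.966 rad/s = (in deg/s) 399.1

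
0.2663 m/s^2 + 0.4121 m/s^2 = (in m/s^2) 0.6784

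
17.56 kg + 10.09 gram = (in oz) 619.8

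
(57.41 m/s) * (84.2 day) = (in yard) 4.567e+08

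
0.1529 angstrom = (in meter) 1.529e-11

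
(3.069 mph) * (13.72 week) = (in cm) 1.138e+09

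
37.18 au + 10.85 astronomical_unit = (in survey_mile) 4.465e+09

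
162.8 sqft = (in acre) 0.003737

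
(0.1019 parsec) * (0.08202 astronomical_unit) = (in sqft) 4.153e+26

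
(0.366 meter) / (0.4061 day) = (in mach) 3.063e-08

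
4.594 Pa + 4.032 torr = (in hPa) 5.421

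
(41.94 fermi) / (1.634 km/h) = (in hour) 2.567e-17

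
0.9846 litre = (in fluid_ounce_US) 33.29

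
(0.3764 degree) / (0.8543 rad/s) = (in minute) 0.0001282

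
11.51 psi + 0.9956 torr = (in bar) 0.7949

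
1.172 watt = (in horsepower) 0.001572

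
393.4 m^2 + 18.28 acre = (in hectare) 7.437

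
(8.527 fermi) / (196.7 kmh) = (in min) 2.601e-18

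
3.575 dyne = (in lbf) 8.037e-06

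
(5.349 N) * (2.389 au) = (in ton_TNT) 456.9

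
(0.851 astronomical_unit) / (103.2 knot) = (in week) 3965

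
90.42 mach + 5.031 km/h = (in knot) 5.985e+04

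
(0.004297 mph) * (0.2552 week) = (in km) 0.2965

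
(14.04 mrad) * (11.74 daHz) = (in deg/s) 94.44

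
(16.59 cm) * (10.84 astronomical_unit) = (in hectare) 2.69e+07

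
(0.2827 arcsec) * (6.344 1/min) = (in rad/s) 1.449e-07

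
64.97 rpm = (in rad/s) 6.804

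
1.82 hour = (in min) 109.2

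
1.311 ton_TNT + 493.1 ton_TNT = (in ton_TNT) 494.4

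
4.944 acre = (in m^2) 2.001e+04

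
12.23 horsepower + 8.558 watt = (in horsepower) 12.24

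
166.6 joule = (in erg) 1.666e+09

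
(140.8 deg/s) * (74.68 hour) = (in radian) 6.607e+05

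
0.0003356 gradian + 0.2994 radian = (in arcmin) 1029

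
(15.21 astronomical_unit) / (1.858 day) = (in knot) 2.755e+07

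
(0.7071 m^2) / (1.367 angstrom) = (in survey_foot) 1.697e+10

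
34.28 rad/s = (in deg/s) 1964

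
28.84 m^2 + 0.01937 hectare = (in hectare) 0.02225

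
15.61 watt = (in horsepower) 0.02093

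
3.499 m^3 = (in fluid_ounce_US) 1.183e+05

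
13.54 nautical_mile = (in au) 1.676e-07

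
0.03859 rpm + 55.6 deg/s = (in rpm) 9.305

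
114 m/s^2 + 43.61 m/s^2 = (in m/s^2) 157.6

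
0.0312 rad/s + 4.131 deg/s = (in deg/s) 5.919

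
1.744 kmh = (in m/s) 0.4844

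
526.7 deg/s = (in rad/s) 9.193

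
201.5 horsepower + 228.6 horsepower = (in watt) 3.207e+05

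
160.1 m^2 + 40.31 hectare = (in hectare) 40.33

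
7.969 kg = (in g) 7969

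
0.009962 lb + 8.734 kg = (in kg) 8.739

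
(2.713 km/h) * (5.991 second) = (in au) 3.018e-11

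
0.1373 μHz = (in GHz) 1.373e-16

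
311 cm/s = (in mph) 6.957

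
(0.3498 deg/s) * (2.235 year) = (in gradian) 2.739e+07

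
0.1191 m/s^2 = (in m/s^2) 0.1191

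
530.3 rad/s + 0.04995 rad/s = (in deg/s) 3.039e+04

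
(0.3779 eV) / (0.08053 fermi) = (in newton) 0.0007518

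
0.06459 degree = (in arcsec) 232.5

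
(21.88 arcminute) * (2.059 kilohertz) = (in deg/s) 750.8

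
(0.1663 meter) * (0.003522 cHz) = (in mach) 1.72e-08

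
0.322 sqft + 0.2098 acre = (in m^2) 849.1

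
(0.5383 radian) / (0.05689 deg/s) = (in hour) 0.1506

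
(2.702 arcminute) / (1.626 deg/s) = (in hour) 7.693e-06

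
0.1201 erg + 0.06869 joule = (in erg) 6.869e+05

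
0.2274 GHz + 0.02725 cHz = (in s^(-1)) 2.274e+08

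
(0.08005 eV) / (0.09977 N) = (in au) 8.593e-31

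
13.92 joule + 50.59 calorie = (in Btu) 0.2138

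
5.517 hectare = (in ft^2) 5.938e+05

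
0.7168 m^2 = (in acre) 0.0001771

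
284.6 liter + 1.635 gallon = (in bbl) 1.829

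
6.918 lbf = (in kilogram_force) 3.138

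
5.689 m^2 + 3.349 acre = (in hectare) 1.356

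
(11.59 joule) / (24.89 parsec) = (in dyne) 1.509e-12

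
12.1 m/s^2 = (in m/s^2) 12.1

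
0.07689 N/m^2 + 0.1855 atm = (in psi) 2.726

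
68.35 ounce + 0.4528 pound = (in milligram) 2.143e+06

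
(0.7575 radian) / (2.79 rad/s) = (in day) 3.142e-06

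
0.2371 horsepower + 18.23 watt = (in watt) 195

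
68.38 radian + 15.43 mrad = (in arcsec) 1.411e+07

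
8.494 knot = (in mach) 0.01283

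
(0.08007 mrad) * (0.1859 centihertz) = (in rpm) 1.421e-06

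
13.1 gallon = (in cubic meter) 0.04959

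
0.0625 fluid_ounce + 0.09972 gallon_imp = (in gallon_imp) 0.1001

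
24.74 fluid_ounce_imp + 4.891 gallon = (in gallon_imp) 4.227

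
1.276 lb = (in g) 578.8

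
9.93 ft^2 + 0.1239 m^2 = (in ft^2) 11.26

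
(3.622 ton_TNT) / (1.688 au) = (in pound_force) 0.01349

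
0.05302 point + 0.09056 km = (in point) 2.567e+05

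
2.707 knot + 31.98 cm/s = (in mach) 0.005029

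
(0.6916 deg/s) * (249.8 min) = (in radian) 180.9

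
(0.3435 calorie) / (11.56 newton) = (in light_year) 1.314e-17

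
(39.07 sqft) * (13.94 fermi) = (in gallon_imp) 1.113e-11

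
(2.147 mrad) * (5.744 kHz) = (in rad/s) 12.33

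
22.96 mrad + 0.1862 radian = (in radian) 0.2092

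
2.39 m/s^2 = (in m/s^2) 2.39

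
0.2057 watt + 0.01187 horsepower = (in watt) 9.057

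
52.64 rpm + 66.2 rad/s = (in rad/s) 71.71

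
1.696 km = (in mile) 1.054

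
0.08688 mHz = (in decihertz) 0.0008688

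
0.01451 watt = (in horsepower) 1.946e-05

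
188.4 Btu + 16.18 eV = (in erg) 1.988e+12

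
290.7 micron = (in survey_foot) 0.0009537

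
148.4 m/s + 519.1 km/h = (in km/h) 1053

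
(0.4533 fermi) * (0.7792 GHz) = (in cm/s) 3.532e-05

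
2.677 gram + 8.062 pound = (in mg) 3.66e+06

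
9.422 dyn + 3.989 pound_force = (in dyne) 1.774e+06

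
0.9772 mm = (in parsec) 3.167e-20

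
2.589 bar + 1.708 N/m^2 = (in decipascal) 2.589e+06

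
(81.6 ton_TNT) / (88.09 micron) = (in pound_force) 8.713e+14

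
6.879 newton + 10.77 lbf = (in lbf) 12.32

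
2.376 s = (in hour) 0.00066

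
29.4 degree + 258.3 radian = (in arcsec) 5.338e+07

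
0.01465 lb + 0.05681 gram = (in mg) 6702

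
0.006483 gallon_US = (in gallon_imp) 0.005398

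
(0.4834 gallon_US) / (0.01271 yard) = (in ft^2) 1.695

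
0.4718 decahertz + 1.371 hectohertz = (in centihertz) 1.418e+04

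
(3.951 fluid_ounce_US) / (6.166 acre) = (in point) 1.327e-05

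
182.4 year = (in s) 5.752e+09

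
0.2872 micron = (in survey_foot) 9.423e-07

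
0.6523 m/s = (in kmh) 2.348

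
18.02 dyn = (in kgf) 1.838e-05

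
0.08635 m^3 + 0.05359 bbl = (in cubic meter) 0.09487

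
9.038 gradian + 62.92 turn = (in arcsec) 8.157e+07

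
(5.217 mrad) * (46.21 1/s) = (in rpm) 2.302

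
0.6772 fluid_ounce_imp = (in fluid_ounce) 0.6506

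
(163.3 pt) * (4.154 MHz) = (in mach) 702.8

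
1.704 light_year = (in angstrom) 1.612e+26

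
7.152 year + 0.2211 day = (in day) 2611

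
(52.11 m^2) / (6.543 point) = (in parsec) 7.316e-13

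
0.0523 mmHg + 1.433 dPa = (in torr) 0.05337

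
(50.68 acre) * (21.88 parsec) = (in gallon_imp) 3.046e+25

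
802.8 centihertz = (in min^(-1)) 481.7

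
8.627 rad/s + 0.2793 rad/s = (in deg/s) 510.3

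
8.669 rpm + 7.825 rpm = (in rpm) 16.49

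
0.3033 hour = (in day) 0.01264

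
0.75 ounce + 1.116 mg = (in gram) 21.26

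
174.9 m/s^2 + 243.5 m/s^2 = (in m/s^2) 418.4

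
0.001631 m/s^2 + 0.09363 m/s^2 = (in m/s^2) 0.09526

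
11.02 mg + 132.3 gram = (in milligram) 1.323e+05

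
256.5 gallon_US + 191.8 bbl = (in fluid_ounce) 1.064e+06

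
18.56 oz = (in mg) 5.262e+05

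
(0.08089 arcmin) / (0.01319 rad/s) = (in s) 0.001784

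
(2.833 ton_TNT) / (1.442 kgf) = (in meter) 8.382e+08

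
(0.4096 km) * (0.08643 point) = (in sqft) 0.1344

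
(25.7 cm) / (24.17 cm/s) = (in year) 3.372e-08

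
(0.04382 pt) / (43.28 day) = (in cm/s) 4.134e-10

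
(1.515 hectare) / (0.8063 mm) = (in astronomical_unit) 0.0001256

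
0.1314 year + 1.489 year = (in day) 591.4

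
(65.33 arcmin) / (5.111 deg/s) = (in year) 6.755e-09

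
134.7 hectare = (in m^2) 1.347e+06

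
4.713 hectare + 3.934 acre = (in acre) 15.58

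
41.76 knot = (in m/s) 21.48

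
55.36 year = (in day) 2.021e+04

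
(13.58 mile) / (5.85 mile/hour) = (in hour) 2.321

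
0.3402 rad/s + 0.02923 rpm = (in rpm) 3.278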